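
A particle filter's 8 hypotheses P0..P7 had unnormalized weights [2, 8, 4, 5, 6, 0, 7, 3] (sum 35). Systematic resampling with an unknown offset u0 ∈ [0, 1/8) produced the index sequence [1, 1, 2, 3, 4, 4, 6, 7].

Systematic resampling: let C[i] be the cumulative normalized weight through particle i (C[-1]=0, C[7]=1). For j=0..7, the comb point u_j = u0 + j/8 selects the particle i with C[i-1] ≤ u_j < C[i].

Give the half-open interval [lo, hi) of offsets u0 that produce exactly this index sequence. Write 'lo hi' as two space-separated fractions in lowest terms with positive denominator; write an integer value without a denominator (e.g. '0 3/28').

2/35 5/56

C = [2/35, 2/7, 2/5, 19/35, 5/7, 5/7, 32/35, 1]
j=0 picked index 1: u0 ∈ [2/35, 2/7)
j=1 picked index 1: u0 ∈ [-19/280, 9/56)
j=2 picked index 2: u0 ∈ [1/28, 3/20)
j=3 picked index 3: u0 ∈ [1/40, 47/280)
j=4 picked index 4: u0 ∈ [3/70, 3/14)
j=5 picked index 4: u0 ∈ [-23/280, 5/56)
j=6 picked index 6: u0 ∈ [-1/28, 23/140)
j=7 picked index 7: u0 ∈ [11/280, 1/8)
intersection: [2/35, 5/56)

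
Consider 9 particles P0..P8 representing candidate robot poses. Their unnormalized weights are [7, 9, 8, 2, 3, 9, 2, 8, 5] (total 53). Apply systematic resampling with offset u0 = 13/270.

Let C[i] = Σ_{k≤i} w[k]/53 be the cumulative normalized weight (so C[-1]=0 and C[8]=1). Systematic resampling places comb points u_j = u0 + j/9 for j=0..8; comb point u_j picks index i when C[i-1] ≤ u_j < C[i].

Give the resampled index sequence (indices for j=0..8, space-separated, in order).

0 1 1 2 4 5 5 7 8

C = [7/53, 16/53, 24/53, 26/53, 29/53, 38/53, 40/53, 48/53, 1]
j=0: u_0=13/270 ∈ [0, 7/53) → index 0
j=1: u_1=43/270 ∈ [7/53, 16/53) → index 1
j=2: u_2=73/270 ∈ [7/53, 16/53) → index 1
j=3: u_3=103/270 ∈ [16/53, 24/53) → index 2
j=4: u_4=133/270 ∈ [26/53, 29/53) → index 4
j=5: u_5=163/270 ∈ [29/53, 38/53) → index 5
j=6: u_6=193/270 ∈ [29/53, 38/53) → index 5
j=7: u_7=223/270 ∈ [40/53, 48/53) → index 7
j=8: u_8=253/270 ∈ [48/53, 1) → index 8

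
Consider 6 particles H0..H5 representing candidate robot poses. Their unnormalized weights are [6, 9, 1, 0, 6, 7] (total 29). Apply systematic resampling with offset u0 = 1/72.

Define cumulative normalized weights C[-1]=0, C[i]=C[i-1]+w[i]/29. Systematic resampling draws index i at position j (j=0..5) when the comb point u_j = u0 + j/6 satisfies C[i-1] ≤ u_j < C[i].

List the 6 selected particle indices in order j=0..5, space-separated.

0 0 1 1 4 5

C = [6/29, 15/29, 16/29, 16/29, 22/29, 1]
j=0: u_0=1/72 ∈ [0, 6/29) → index 0
j=1: u_1=13/72 ∈ [0, 6/29) → index 0
j=2: u_2=25/72 ∈ [6/29, 15/29) → index 1
j=3: u_3=37/72 ∈ [6/29, 15/29) → index 1
j=4: u_4=49/72 ∈ [16/29, 22/29) → index 4
j=5: u_5=61/72 ∈ [22/29, 1) → index 5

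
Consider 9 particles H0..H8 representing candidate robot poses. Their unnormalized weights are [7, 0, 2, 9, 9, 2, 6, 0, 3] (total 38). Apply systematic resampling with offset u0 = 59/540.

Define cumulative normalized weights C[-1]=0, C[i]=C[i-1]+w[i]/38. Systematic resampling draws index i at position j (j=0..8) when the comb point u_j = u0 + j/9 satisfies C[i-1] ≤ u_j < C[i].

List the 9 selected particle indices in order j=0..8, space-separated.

C = [7/38, 7/38, 9/38, 9/19, 27/38, 29/38, 35/38, 35/38, 1]
j=0: u_0=59/540 ∈ [0, 7/38) → index 0
j=1: u_1=119/540 ∈ [7/38, 9/38) → index 2
j=2: u_2=179/540 ∈ [9/38, 9/19) → index 3
j=3: u_3=239/540 ∈ [9/38, 9/19) → index 3
j=4: u_4=299/540 ∈ [9/19, 27/38) → index 4
j=5: u_5=359/540 ∈ [9/19, 27/38) → index 4
j=6: u_6=419/540 ∈ [29/38, 35/38) → index 6
j=7: u_7=479/540 ∈ [29/38, 35/38) → index 6
j=8: u_8=539/540 ∈ [35/38, 1) → index 8

0 2 3 3 4 4 6 6 8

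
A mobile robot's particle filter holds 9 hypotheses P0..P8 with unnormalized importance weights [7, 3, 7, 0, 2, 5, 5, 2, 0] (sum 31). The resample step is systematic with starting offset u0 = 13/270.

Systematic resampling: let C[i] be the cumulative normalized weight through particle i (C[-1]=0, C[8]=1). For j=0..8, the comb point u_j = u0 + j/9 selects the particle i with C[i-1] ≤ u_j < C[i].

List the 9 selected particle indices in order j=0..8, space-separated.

C = [7/31, 10/31, 17/31, 17/31, 19/31, 24/31, 29/31, 1, 1]
j=0: u_0=13/270 ∈ [0, 7/31) → index 0
j=1: u_1=43/270 ∈ [0, 7/31) → index 0
j=2: u_2=73/270 ∈ [7/31, 10/31) → index 1
j=3: u_3=103/270 ∈ [10/31, 17/31) → index 2
j=4: u_4=133/270 ∈ [10/31, 17/31) → index 2
j=5: u_5=163/270 ∈ [17/31, 19/31) → index 4
j=6: u_6=193/270 ∈ [19/31, 24/31) → index 5
j=7: u_7=223/270 ∈ [24/31, 29/31) → index 6
j=8: u_8=253/270 ∈ [29/31, 1) → index 7

0 0 1 2 2 4 5 6 7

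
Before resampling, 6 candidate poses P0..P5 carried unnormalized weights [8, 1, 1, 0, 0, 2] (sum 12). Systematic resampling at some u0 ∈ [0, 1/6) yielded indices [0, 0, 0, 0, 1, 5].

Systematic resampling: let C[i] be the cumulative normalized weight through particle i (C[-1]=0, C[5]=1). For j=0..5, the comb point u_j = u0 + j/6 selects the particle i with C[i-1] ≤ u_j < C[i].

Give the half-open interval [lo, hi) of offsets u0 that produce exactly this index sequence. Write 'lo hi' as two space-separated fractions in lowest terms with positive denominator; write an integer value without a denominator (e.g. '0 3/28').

C = [2/3, 3/4, 5/6, 5/6, 5/6, 1]
j=0 picked index 0: u0 ∈ [0, 2/3)
j=1 picked index 0: u0 ∈ [-1/6, 1/2)
j=2 picked index 0: u0 ∈ [-1/3, 1/3)
j=3 picked index 0: u0 ∈ [-1/2, 1/6)
j=4 picked index 1: u0 ∈ [0, 1/12)
j=5 picked index 5: u0 ∈ [0, 1/6)
intersection: [0, 1/12)

0 1/12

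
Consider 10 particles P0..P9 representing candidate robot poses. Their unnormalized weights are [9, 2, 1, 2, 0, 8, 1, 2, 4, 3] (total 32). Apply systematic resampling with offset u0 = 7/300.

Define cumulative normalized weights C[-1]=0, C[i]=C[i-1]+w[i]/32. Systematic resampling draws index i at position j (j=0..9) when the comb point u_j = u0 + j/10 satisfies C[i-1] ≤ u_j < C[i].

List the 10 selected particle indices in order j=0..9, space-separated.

0 0 0 1 3 5 5 7 8 9

C = [9/32, 11/32, 3/8, 7/16, 7/16, 11/16, 23/32, 25/32, 29/32, 1]
j=0: u_0=7/300 ∈ [0, 9/32) → index 0
j=1: u_1=37/300 ∈ [0, 9/32) → index 0
j=2: u_2=67/300 ∈ [0, 9/32) → index 0
j=3: u_3=97/300 ∈ [9/32, 11/32) → index 1
j=4: u_4=127/300 ∈ [3/8, 7/16) → index 3
j=5: u_5=157/300 ∈ [7/16, 11/16) → index 5
j=6: u_6=187/300 ∈ [7/16, 11/16) → index 5
j=7: u_7=217/300 ∈ [23/32, 25/32) → index 7
j=8: u_8=247/300 ∈ [25/32, 29/32) → index 8
j=9: u_9=277/300 ∈ [29/32, 1) → index 9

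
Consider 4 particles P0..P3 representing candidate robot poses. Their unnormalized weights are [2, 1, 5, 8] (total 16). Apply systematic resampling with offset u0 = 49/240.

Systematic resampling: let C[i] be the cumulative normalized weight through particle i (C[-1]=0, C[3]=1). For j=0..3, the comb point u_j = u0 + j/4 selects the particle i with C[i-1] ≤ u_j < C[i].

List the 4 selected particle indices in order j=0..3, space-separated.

C = [1/8, 3/16, 1/2, 1]
j=0: u_0=49/240 ∈ [3/16, 1/2) → index 2
j=1: u_1=109/240 ∈ [3/16, 1/2) → index 2
j=2: u_2=169/240 ∈ [1/2, 1) → index 3
j=3: u_3=229/240 ∈ [1/2, 1) → index 3

2 2 3 3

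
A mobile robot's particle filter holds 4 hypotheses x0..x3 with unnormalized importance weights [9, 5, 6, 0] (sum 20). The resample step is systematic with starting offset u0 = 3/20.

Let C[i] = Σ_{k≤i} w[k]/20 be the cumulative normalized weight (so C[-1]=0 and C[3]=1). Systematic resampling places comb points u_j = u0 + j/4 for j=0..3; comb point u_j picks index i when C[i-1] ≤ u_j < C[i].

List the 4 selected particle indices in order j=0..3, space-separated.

0 0 1 2

C = [9/20, 7/10, 1, 1]
j=0: u_0=3/20 ∈ [0, 9/20) → index 0
j=1: u_1=2/5 ∈ [0, 9/20) → index 0
j=2: u_2=13/20 ∈ [9/20, 7/10) → index 1
j=3: u_3=9/10 ∈ [7/10, 1) → index 2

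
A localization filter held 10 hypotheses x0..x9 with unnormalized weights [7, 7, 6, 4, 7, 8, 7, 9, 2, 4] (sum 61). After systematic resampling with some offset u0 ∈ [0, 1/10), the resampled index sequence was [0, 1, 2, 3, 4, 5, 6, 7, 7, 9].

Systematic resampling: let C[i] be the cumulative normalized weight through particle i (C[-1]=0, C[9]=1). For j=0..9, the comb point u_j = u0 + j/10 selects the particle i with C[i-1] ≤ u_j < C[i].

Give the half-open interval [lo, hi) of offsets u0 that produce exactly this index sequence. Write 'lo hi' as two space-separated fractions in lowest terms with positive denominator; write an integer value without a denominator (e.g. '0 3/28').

C = [7/61, 14/61, 20/61, 24/61, 31/61, 39/61, 46/61, 55/61, 57/61, 1]
j=0 picked index 0: u0 ∈ [0, 7/61)
j=1 picked index 1: u0 ∈ [9/610, 79/610)
j=2 picked index 2: u0 ∈ [9/305, 39/305)
j=3 picked index 3: u0 ∈ [17/610, 57/610)
j=4 picked index 4: u0 ∈ [-2/305, 33/305)
j=5 picked index 5: u0 ∈ [1/122, 17/122)
j=6 picked index 6: u0 ∈ [12/305, 47/305)
j=7 picked index 7: u0 ∈ [33/610, 123/610)
j=8 picked index 7: u0 ∈ [-14/305, 31/305)
j=9 picked index 9: u0 ∈ [21/610, 1/10)
intersection: [33/610, 57/610)

33/610 57/610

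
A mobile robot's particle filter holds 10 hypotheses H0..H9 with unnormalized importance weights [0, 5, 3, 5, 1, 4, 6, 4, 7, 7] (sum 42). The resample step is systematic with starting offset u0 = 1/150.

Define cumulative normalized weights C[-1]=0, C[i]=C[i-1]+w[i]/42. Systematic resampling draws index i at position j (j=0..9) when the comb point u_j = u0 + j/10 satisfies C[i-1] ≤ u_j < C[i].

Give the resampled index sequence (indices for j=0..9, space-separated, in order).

C = [0, 5/42, 4/21, 13/42, 1/3, 3/7, 4/7, 2/3, 5/6, 1]
j=0: u_0=1/150 ∈ [0, 5/42) → index 1
j=1: u_1=8/75 ∈ [0, 5/42) → index 1
j=2: u_2=31/150 ∈ [4/21, 13/42) → index 3
j=3: u_3=23/75 ∈ [4/21, 13/42) → index 3
j=4: u_4=61/150 ∈ [1/3, 3/7) → index 5
j=5: u_5=38/75 ∈ [3/7, 4/7) → index 6
j=6: u_6=91/150 ∈ [4/7, 2/3) → index 7
j=7: u_7=53/75 ∈ [2/3, 5/6) → index 8
j=8: u_8=121/150 ∈ [2/3, 5/6) → index 8
j=9: u_9=68/75 ∈ [5/6, 1) → index 9

1 1 3 3 5 6 7 8 8 9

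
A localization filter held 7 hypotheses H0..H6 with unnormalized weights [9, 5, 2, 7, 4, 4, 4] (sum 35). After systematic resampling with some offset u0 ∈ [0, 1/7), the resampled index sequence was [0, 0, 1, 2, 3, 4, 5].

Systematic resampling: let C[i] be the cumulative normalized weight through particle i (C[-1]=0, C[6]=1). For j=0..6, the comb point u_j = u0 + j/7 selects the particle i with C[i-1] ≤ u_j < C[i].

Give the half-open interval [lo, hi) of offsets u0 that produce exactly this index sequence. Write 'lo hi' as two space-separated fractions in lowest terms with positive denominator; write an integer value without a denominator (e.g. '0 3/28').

C = [9/35, 2/5, 16/35, 23/35, 27/35, 31/35, 1]
j=0 picked index 0: u0 ∈ [0, 9/35)
j=1 picked index 0: u0 ∈ [-1/7, 4/35)
j=2 picked index 1: u0 ∈ [-1/35, 4/35)
j=3 picked index 2: u0 ∈ [-1/35, 1/35)
j=4 picked index 3: u0 ∈ [-4/35, 3/35)
j=5 picked index 4: u0 ∈ [-2/35, 2/35)
j=6 picked index 5: u0 ∈ [-3/35, 1/35)
intersection: [0, 1/35)

0 1/35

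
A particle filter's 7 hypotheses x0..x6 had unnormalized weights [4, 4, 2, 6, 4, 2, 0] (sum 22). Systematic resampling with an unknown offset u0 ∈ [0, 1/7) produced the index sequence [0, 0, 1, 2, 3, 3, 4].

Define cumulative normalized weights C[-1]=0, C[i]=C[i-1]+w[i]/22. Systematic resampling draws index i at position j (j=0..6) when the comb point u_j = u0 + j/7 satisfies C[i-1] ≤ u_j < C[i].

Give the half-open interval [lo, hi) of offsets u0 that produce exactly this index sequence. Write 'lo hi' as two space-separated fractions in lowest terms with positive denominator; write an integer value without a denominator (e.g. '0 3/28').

0 1/77

C = [2/11, 4/11, 5/11, 8/11, 10/11, 1, 1]
j=0 picked index 0: u0 ∈ [0, 2/11)
j=1 picked index 0: u0 ∈ [-1/7, 3/77)
j=2 picked index 1: u0 ∈ [-8/77, 6/77)
j=3 picked index 2: u0 ∈ [-5/77, 2/77)
j=4 picked index 3: u0 ∈ [-9/77, 12/77)
j=5 picked index 3: u0 ∈ [-20/77, 1/77)
j=6 picked index 4: u0 ∈ [-10/77, 4/77)
intersection: [0, 1/77)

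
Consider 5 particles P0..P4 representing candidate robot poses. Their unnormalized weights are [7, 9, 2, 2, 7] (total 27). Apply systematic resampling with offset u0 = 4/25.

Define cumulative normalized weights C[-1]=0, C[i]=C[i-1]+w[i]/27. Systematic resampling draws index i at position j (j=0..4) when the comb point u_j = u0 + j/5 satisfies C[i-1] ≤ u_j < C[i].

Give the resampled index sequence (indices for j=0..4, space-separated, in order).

0 1 1 4 4

C = [7/27, 16/27, 2/3, 20/27, 1]
j=0: u_0=4/25 ∈ [0, 7/27) → index 0
j=1: u_1=9/25 ∈ [7/27, 16/27) → index 1
j=2: u_2=14/25 ∈ [7/27, 16/27) → index 1
j=3: u_3=19/25 ∈ [20/27, 1) → index 4
j=4: u_4=24/25 ∈ [20/27, 1) → index 4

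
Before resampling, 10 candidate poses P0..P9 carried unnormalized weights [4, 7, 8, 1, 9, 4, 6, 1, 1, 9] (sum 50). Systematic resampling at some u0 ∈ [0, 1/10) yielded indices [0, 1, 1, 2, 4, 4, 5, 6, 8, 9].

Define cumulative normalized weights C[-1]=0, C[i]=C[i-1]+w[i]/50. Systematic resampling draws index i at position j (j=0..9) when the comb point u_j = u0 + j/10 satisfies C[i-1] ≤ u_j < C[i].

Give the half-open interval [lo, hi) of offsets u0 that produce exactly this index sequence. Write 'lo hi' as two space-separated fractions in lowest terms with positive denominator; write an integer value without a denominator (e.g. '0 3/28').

C = [2/25, 11/50, 19/50, 2/5, 29/50, 33/50, 39/50, 4/5, 41/50, 1]
j=0 picked index 0: u0 ∈ [0, 2/25)
j=1 picked index 1: u0 ∈ [-1/50, 3/25)
j=2 picked index 1: u0 ∈ [-3/25, 1/50)
j=3 picked index 2: u0 ∈ [-2/25, 2/25)
j=4 picked index 4: u0 ∈ [0, 9/50)
j=5 picked index 4: u0 ∈ [-1/10, 2/25)
j=6 picked index 5: u0 ∈ [-1/50, 3/50)
j=7 picked index 6: u0 ∈ [-1/25, 2/25)
j=8 picked index 8: u0 ∈ [0, 1/50)
j=9 picked index 9: u0 ∈ [-2/25, 1/10)
intersection: [0, 1/50)

0 1/50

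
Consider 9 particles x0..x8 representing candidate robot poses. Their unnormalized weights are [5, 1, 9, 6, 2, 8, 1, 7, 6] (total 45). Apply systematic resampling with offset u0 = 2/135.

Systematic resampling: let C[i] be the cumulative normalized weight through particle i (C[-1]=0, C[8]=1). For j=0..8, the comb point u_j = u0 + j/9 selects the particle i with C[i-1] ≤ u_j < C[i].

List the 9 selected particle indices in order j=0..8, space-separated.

C = [1/9, 2/15, 1/3, 7/15, 23/45, 31/45, 32/45, 13/15, 1]
j=0: u_0=2/135 ∈ [0, 1/9) → index 0
j=1: u_1=17/135 ∈ [1/9, 2/15) → index 1
j=2: u_2=32/135 ∈ [2/15, 1/3) → index 2
j=3: u_3=47/135 ∈ [1/3, 7/15) → index 3
j=4: u_4=62/135 ∈ [1/3, 7/15) → index 3
j=5: u_5=77/135 ∈ [23/45, 31/45) → index 5
j=6: u_6=92/135 ∈ [23/45, 31/45) → index 5
j=7: u_7=107/135 ∈ [32/45, 13/15) → index 7
j=8: u_8=122/135 ∈ [13/15, 1) → index 8

0 1 2 3 3 5 5 7 8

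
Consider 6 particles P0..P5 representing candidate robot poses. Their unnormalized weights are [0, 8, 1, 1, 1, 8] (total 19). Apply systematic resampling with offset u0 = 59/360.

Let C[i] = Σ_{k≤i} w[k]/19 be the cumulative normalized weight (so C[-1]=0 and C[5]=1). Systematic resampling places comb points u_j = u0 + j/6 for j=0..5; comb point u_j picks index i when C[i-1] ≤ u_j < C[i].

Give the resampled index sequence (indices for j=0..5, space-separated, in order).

C = [0, 8/19, 9/19, 10/19, 11/19, 1]
j=0: u_0=59/360 ∈ [0, 8/19) → index 1
j=1: u_1=119/360 ∈ [0, 8/19) → index 1
j=2: u_2=179/360 ∈ [9/19, 10/19) → index 3
j=3: u_3=239/360 ∈ [11/19, 1) → index 5
j=4: u_4=299/360 ∈ [11/19, 1) → index 5
j=5: u_5=359/360 ∈ [11/19, 1) → index 5

1 1 3 5 5 5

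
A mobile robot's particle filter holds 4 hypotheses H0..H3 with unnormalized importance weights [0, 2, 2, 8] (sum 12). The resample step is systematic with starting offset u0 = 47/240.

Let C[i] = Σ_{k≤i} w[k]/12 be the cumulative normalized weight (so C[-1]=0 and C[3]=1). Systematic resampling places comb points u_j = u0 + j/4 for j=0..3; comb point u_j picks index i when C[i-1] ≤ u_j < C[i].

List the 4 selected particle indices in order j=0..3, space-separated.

2 3 3 3

C = [0, 1/6, 1/3, 1]
j=0: u_0=47/240 ∈ [1/6, 1/3) → index 2
j=1: u_1=107/240 ∈ [1/3, 1) → index 3
j=2: u_2=167/240 ∈ [1/3, 1) → index 3
j=3: u_3=227/240 ∈ [1/3, 1) → index 3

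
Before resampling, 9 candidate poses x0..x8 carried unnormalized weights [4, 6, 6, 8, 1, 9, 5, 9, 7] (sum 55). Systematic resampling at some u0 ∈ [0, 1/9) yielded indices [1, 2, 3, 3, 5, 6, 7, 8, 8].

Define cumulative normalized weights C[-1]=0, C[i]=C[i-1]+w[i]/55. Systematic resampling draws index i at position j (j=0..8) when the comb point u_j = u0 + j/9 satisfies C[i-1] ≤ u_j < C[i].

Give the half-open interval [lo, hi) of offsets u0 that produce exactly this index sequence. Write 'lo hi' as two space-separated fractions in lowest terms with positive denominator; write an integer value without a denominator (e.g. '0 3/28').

C = [4/55, 2/11, 16/55, 24/55, 5/11, 34/55, 39/55, 48/55, 1]
j=0 picked index 1: u0 ∈ [4/55, 2/11)
j=1 picked index 2: u0 ∈ [7/99, 89/495)
j=2 picked index 3: u0 ∈ [34/495, 106/495)
j=3 picked index 3: u0 ∈ [-7/165, 17/165)
j=4 picked index 5: u0 ∈ [1/99, 86/495)
j=5 picked index 6: u0 ∈ [31/495, 76/495)
j=6 picked index 7: u0 ∈ [7/165, 34/165)
j=7 picked index 8: u0 ∈ [47/495, 2/9)
j=8 picked index 8: u0 ∈ [-8/495, 1/9)
intersection: [47/495, 17/165)

47/495 17/165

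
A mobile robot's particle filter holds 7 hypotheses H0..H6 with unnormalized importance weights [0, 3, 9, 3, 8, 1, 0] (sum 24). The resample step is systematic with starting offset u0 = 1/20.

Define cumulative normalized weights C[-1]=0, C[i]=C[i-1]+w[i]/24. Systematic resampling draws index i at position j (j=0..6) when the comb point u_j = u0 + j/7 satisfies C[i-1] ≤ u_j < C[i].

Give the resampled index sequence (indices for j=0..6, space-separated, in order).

C = [0, 1/8, 1/2, 5/8, 23/24, 1, 1]
j=0: u_0=1/20 ∈ [0, 1/8) → index 1
j=1: u_1=27/140 ∈ [1/8, 1/2) → index 2
j=2: u_2=47/140 ∈ [1/8, 1/2) → index 2
j=3: u_3=67/140 ∈ [1/8, 1/2) → index 2
j=4: u_4=87/140 ∈ [1/2, 5/8) → index 3
j=5: u_5=107/140 ∈ [5/8, 23/24) → index 4
j=6: u_6=127/140 ∈ [5/8, 23/24) → index 4

1 2 2 2 3 4 4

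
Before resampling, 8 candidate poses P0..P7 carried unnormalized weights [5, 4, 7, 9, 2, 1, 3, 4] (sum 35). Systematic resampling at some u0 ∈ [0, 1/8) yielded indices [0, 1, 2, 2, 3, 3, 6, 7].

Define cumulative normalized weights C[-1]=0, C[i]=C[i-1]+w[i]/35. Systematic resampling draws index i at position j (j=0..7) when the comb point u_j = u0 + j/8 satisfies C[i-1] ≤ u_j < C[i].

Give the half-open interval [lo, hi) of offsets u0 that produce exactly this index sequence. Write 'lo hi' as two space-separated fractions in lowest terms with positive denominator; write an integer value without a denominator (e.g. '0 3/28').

C = [1/7, 9/35, 16/35, 5/7, 27/35, 4/5, 31/35, 1]
j=0 picked index 0: u0 ∈ [0, 1/7)
j=1 picked index 1: u0 ∈ [1/56, 37/280)
j=2 picked index 2: u0 ∈ [1/140, 29/140)
j=3 picked index 2: u0 ∈ [-33/280, 23/280)
j=4 picked index 3: u0 ∈ [-3/70, 3/14)
j=5 picked index 3: u0 ∈ [-47/280, 5/56)
j=6 picked index 6: u0 ∈ [1/20, 19/140)
j=7 picked index 7: u0 ∈ [3/280, 1/8)
intersection: [1/20, 23/280)

1/20 23/280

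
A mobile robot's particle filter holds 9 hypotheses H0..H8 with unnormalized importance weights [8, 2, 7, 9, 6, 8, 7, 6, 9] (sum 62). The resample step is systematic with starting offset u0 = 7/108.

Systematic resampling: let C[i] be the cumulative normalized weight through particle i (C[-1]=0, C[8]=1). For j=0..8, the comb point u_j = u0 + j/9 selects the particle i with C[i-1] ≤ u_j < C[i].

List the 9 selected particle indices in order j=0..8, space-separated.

0 2 3 3 4 5 6 7 8

C = [4/31, 5/31, 17/62, 13/31, 16/31, 20/31, 47/62, 53/62, 1]
j=0: u_0=7/108 ∈ [0, 4/31) → index 0
j=1: u_1=19/108 ∈ [5/31, 17/62) → index 2
j=2: u_2=31/108 ∈ [17/62, 13/31) → index 3
j=3: u_3=43/108 ∈ [17/62, 13/31) → index 3
j=4: u_4=55/108 ∈ [13/31, 16/31) → index 4
j=5: u_5=67/108 ∈ [16/31, 20/31) → index 5
j=6: u_6=79/108 ∈ [20/31, 47/62) → index 6
j=7: u_7=91/108 ∈ [47/62, 53/62) → index 7
j=8: u_8=103/108 ∈ [53/62, 1) → index 8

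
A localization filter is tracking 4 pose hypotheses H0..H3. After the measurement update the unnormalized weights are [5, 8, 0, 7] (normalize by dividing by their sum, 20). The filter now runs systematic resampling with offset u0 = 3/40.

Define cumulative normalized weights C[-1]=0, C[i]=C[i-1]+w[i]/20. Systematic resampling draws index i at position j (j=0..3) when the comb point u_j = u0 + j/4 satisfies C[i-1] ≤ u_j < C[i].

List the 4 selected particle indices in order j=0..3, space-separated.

C = [1/4, 13/20, 13/20, 1]
j=0: u_0=3/40 ∈ [0, 1/4) → index 0
j=1: u_1=13/40 ∈ [1/4, 13/20) → index 1
j=2: u_2=23/40 ∈ [1/4, 13/20) → index 1
j=3: u_3=33/40 ∈ [13/20, 1) → index 3

0 1 1 3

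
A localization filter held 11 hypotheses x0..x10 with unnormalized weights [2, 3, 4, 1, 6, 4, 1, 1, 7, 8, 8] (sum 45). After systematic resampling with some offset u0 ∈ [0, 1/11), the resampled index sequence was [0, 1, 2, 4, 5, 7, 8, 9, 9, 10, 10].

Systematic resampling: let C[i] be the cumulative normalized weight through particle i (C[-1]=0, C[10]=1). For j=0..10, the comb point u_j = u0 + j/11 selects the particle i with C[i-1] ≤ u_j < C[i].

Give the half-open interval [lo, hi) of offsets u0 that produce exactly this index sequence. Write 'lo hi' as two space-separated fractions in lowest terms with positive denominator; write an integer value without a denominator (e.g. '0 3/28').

C = [2/45, 1/9, 1/5, 2/9, 16/45, 4/9, 7/15, 22/45, 29/45, 37/45, 1]
j=0 picked index 0: u0 ∈ [0, 2/45)
j=1 picked index 1: u0 ∈ [-23/495, 2/99)
j=2 picked index 2: u0 ∈ [-7/99, 1/55)
j=3 picked index 4: u0 ∈ [-5/99, 41/495)
j=4 picked index 5: u0 ∈ [-4/495, 8/99)
j=5 picked index 7: u0 ∈ [2/165, 17/495)
j=6 picked index 8: u0 ∈ [-28/495, 49/495)
j=7 picked index 9: u0 ∈ [4/495, 92/495)
j=8 picked index 9: u0 ∈ [-41/495, 47/495)
j=9 picked index 10: u0 ∈ [2/495, 2/11)
j=10 picked index 10: u0 ∈ [-43/495, 1/11)
intersection: [2/165, 1/55)

2/165 1/55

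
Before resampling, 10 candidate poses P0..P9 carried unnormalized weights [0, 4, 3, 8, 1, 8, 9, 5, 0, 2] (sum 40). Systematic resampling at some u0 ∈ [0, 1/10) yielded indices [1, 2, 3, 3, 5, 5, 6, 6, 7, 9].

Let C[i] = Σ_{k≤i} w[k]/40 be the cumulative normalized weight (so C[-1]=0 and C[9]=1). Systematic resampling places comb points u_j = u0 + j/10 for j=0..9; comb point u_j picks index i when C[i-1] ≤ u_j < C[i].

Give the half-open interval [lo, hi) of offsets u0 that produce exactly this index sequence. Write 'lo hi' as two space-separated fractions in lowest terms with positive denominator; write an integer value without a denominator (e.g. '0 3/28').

1/20 3/40

C = [0, 1/10, 7/40, 3/8, 2/5, 3/5, 33/40, 19/20, 19/20, 1]
j=0 picked index 1: u0 ∈ [0, 1/10)
j=1 picked index 2: u0 ∈ [0, 3/40)
j=2 picked index 3: u0 ∈ [-1/40, 7/40)
j=3 picked index 3: u0 ∈ [-1/8, 3/40)
j=4 picked index 5: u0 ∈ [0, 1/5)
j=5 picked index 5: u0 ∈ [-1/10, 1/10)
j=6 picked index 6: u0 ∈ [0, 9/40)
j=7 picked index 6: u0 ∈ [-1/10, 1/8)
j=8 picked index 7: u0 ∈ [1/40, 3/20)
j=9 picked index 9: u0 ∈ [1/20, 1/10)
intersection: [1/20, 3/40)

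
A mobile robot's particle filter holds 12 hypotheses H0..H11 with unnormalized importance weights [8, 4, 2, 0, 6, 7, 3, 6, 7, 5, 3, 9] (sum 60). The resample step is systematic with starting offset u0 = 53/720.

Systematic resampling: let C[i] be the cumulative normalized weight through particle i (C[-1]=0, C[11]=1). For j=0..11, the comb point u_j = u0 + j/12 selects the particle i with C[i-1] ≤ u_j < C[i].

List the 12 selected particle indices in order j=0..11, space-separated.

C = [2/15, 1/5, 7/30, 7/30, 1/3, 9/20, 1/2, 3/5, 43/60, 4/5, 17/20, 1]
j=0: u_0=53/720 ∈ [0, 2/15) → index 0
j=1: u_1=113/720 ∈ [2/15, 1/5) → index 1
j=2: u_2=173/720 ∈ [7/30, 1/3) → index 4
j=3: u_3=233/720 ∈ [7/30, 1/3) → index 4
j=4: u_4=293/720 ∈ [1/3, 9/20) → index 5
j=5: u_5=353/720 ∈ [9/20, 1/2) → index 6
j=6: u_6=413/720 ∈ [1/2, 3/5) → index 7
j=7: u_7=473/720 ∈ [3/5, 43/60) → index 8
j=8: u_8=533/720 ∈ [43/60, 4/5) → index 9
j=9: u_9=593/720 ∈ [4/5, 17/20) → index 10
j=10: u_10=653/720 ∈ [17/20, 1) → index 11
j=11: u_11=713/720 ∈ [17/20, 1) → index 11

0 1 4 4 5 6 7 8 9 10 11 11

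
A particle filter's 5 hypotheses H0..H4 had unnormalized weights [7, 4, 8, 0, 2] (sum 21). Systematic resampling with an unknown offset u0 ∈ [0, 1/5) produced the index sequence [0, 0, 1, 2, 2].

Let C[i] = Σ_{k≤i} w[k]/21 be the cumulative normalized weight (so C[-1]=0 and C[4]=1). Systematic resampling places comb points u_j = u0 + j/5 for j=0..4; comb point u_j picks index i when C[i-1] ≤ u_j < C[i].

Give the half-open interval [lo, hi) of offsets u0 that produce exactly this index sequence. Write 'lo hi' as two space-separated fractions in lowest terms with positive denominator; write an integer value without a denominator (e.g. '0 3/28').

0 11/105

C = [1/3, 11/21, 19/21, 19/21, 1]
j=0 picked index 0: u0 ∈ [0, 1/3)
j=1 picked index 0: u0 ∈ [-1/5, 2/15)
j=2 picked index 1: u0 ∈ [-1/15, 13/105)
j=3 picked index 2: u0 ∈ [-8/105, 32/105)
j=4 picked index 2: u0 ∈ [-29/105, 11/105)
intersection: [0, 11/105)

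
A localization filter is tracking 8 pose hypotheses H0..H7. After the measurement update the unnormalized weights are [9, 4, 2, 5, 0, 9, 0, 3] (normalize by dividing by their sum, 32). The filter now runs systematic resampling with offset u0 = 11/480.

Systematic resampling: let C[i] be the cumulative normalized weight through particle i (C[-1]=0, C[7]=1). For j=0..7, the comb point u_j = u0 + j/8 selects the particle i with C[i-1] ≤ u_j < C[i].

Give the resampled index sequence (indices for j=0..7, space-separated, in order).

0 0 0 1 3 5 5 5

C = [9/32, 13/32, 15/32, 5/8, 5/8, 29/32, 29/32, 1]
j=0: u_0=11/480 ∈ [0, 9/32) → index 0
j=1: u_1=71/480 ∈ [0, 9/32) → index 0
j=2: u_2=131/480 ∈ [0, 9/32) → index 0
j=3: u_3=191/480 ∈ [9/32, 13/32) → index 1
j=4: u_4=251/480 ∈ [15/32, 5/8) → index 3
j=5: u_5=311/480 ∈ [5/8, 29/32) → index 5
j=6: u_6=371/480 ∈ [5/8, 29/32) → index 5
j=7: u_7=431/480 ∈ [5/8, 29/32) → index 5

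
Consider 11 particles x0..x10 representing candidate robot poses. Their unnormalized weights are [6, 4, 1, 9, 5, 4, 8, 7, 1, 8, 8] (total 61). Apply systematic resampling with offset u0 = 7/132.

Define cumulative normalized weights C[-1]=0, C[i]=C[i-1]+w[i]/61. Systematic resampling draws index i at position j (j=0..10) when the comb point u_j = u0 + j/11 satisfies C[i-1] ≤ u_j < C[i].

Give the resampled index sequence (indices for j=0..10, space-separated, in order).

C = [6/61, 10/61, 11/61, 20/61, 25/61, 29/61, 37/61, 44/61, 45/61, 53/61, 1]
j=0: u_0=7/132 ∈ [0, 6/61) → index 0
j=1: u_1=19/132 ∈ [6/61, 10/61) → index 1
j=2: u_2=31/132 ∈ [11/61, 20/61) → index 3
j=3: u_3=43/132 ∈ [11/61, 20/61) → index 3
j=4: u_4=5/12 ∈ [25/61, 29/61) → index 5
j=5: u_5=67/132 ∈ [29/61, 37/61) → index 6
j=6: u_6=79/132 ∈ [29/61, 37/61) → index 6
j=7: u_7=91/132 ∈ [37/61, 44/61) → index 7
j=8: u_8=103/132 ∈ [45/61, 53/61) → index 9
j=9: u_9=115/132 ∈ [53/61, 1) → index 10
j=10: u_10=127/132 ∈ [53/61, 1) → index 10

0 1 3 3 5 6 6 7 9 10 10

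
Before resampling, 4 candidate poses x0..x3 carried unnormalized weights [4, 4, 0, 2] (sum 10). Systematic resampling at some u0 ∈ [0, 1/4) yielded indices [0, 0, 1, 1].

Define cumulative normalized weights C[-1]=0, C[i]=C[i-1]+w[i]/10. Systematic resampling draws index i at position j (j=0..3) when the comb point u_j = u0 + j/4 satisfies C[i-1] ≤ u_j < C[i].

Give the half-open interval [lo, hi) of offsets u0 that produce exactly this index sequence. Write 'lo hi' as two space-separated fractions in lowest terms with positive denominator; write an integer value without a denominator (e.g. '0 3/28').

C = [2/5, 4/5, 4/5, 1]
j=0 picked index 0: u0 ∈ [0, 2/5)
j=1 picked index 0: u0 ∈ [-1/4, 3/20)
j=2 picked index 1: u0 ∈ [-1/10, 3/10)
j=3 picked index 1: u0 ∈ [-7/20, 1/20)
intersection: [0, 1/20)

0 1/20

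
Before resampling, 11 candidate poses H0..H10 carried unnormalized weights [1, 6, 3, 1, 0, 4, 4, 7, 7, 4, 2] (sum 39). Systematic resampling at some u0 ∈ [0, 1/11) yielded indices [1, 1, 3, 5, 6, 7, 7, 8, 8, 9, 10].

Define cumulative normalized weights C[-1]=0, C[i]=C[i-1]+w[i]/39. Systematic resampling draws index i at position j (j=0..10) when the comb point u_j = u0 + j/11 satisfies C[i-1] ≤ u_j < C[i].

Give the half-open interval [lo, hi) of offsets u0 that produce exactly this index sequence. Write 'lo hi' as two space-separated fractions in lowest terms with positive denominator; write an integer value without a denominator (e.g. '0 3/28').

C = [1/39, 7/39, 10/39, 11/39, 11/39, 5/13, 19/39, 2/3, 11/13, 37/39, 1]
j=0 picked index 1: u0 ∈ [1/39, 7/39)
j=1 picked index 1: u0 ∈ [-28/429, 38/429)
j=2 picked index 3: u0 ∈ [32/429, 43/429)
j=3 picked index 5: u0 ∈ [4/429, 16/143)
j=4 picked index 6: u0 ∈ [3/143, 53/429)
j=5 picked index 7: u0 ∈ [14/429, 7/33)
j=6 picked index 7: u0 ∈ [-25/429, 4/33)
j=7 picked index 8: u0 ∈ [1/33, 30/143)
j=8 picked index 8: u0 ∈ [-2/33, 17/143)
j=9 picked index 9: u0 ∈ [4/143, 56/429)
j=10 picked index 10: u0 ∈ [17/429, 1/11)
intersection: [32/429, 38/429)

32/429 38/429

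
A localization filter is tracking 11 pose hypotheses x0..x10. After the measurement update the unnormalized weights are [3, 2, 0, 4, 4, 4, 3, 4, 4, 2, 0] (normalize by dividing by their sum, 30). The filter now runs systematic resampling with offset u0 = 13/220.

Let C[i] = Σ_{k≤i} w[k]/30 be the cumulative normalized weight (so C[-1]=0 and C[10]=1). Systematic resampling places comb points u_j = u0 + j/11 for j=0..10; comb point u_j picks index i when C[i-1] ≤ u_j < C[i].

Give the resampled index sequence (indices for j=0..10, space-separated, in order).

C = [1/10, 1/6, 1/6, 3/10, 13/30, 17/30, 2/3, 4/5, 14/15, 1, 1]
j=0: u_0=13/220 ∈ [0, 1/10) → index 0
j=1: u_1=3/20 ∈ [1/10, 1/6) → index 1
j=2: u_2=53/220 ∈ [1/6, 3/10) → index 3
j=3: u_3=73/220 ∈ [3/10, 13/30) → index 4
j=4: u_4=93/220 ∈ [3/10, 13/30) → index 4
j=5: u_5=113/220 ∈ [13/30, 17/30) → index 5
j=6: u_6=133/220 ∈ [17/30, 2/3) → index 6
j=7: u_7=153/220 ∈ [2/3, 4/5) → index 7
j=8: u_8=173/220 ∈ [2/3, 4/5) → index 7
j=9: u_9=193/220 ∈ [4/5, 14/15) → index 8
j=10: u_10=213/220 ∈ [14/15, 1) → index 9

0 1 3 4 4 5 6 7 7 8 9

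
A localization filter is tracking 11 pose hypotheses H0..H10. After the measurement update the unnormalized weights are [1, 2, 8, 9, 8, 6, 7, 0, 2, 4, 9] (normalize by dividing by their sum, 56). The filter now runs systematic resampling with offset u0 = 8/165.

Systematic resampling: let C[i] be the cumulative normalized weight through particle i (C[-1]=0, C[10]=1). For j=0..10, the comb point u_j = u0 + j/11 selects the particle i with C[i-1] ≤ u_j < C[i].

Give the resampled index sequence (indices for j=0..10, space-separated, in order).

1 2 3 3 4 5 5 6 9 10 10

C = [1/56, 3/56, 11/56, 5/14, 1/2, 17/28, 41/56, 41/56, 43/56, 47/56, 1]
j=0: u_0=8/165 ∈ [1/56, 3/56) → index 1
j=1: u_1=23/165 ∈ [3/56, 11/56) → index 2
j=2: u_2=38/165 ∈ [11/56, 5/14) → index 3
j=3: u_3=53/165 ∈ [11/56, 5/14) → index 3
j=4: u_4=68/165 ∈ [5/14, 1/2) → index 4
j=5: u_5=83/165 ∈ [1/2, 17/28) → index 5
j=6: u_6=98/165 ∈ [1/2, 17/28) → index 5
j=7: u_7=113/165 ∈ [17/28, 41/56) → index 6
j=8: u_8=128/165 ∈ [43/56, 47/56) → index 9
j=9: u_9=13/15 ∈ [47/56, 1) → index 10
j=10: u_10=158/165 ∈ [47/56, 1) → index 10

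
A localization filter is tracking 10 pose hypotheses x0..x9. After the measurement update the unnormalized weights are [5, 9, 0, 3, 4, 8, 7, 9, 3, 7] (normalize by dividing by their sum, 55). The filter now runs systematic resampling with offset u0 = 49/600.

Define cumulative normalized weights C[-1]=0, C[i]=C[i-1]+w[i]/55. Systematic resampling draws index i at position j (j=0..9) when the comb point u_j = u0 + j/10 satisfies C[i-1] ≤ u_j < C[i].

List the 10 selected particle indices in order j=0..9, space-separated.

C = [1/11, 14/55, 14/55, 17/55, 21/55, 29/55, 36/55, 9/11, 48/55, 1]
j=0: u_0=49/600 ∈ [0, 1/11) → index 0
j=1: u_1=109/600 ∈ [1/11, 14/55) → index 1
j=2: u_2=169/600 ∈ [14/55, 17/55) → index 3
j=3: u_3=229/600 ∈ [17/55, 21/55) → index 4
j=4: u_4=289/600 ∈ [21/55, 29/55) → index 5
j=5: u_5=349/600 ∈ [29/55, 36/55) → index 6
j=6: u_6=409/600 ∈ [36/55, 9/11) → index 7
j=7: u_7=469/600 ∈ [36/55, 9/11) → index 7
j=8: u_8=529/600 ∈ [48/55, 1) → index 9
j=9: u_9=589/600 ∈ [48/55, 1) → index 9

0 1 3 4 5 6 7 7 9 9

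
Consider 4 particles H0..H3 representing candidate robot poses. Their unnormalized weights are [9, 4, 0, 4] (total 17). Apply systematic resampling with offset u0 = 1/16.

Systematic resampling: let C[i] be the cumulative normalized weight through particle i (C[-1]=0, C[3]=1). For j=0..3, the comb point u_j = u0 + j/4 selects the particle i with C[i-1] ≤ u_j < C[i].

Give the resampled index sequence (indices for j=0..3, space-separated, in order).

0 0 1 3

C = [9/17, 13/17, 13/17, 1]
j=0: u_0=1/16 ∈ [0, 9/17) → index 0
j=1: u_1=5/16 ∈ [0, 9/17) → index 0
j=2: u_2=9/16 ∈ [9/17, 13/17) → index 1
j=3: u_3=13/16 ∈ [13/17, 1) → index 3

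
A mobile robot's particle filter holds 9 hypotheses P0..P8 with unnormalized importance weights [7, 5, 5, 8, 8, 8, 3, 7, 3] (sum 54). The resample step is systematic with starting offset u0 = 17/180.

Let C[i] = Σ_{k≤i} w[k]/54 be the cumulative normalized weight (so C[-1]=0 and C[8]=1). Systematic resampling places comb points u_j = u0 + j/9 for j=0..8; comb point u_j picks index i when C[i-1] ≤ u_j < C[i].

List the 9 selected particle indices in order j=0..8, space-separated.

0 1 3 3 4 5 6 7 8

C = [7/54, 2/9, 17/54, 25/54, 11/18, 41/54, 22/27, 17/18, 1]
j=0: u_0=17/180 ∈ [0, 7/54) → index 0
j=1: u_1=37/180 ∈ [7/54, 2/9) → index 1
j=2: u_2=19/60 ∈ [17/54, 25/54) → index 3
j=3: u_3=77/180 ∈ [17/54, 25/54) → index 3
j=4: u_4=97/180 ∈ [25/54, 11/18) → index 4
j=5: u_5=13/20 ∈ [11/18, 41/54) → index 5
j=6: u_6=137/180 ∈ [41/54, 22/27) → index 6
j=7: u_7=157/180 ∈ [22/27, 17/18) → index 7
j=8: u_8=59/60 ∈ [17/18, 1) → index 8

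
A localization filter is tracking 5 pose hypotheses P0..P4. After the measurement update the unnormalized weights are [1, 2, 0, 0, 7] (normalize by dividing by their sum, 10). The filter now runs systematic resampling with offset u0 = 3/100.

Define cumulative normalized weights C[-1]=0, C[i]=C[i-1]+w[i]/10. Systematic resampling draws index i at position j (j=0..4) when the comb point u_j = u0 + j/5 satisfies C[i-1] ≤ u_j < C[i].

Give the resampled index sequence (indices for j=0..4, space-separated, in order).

C = [1/10, 3/10, 3/10, 3/10, 1]
j=0: u_0=3/100 ∈ [0, 1/10) → index 0
j=1: u_1=23/100 ∈ [1/10, 3/10) → index 1
j=2: u_2=43/100 ∈ [3/10, 1) → index 4
j=3: u_3=63/100 ∈ [3/10, 1) → index 4
j=4: u_4=83/100 ∈ [3/10, 1) → index 4

0 1 4 4 4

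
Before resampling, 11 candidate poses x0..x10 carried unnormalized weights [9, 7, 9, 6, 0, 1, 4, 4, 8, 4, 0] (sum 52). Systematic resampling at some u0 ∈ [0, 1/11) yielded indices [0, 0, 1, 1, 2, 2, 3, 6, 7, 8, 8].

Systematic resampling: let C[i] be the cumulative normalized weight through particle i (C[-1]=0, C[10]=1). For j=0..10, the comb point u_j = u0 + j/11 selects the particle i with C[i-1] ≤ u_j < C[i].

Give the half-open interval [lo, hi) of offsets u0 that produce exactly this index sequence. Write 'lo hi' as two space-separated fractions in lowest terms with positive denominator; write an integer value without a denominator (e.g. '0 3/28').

C = [9/52, 4/13, 25/52, 31/52, 31/52, 8/13, 9/13, 10/13, 12/13, 1, 1]
j=0 picked index 0: u0 ∈ [0, 9/52)
j=1 picked index 0: u0 ∈ [-1/11, 47/572)
j=2 picked index 1: u0 ∈ [-5/572, 18/143)
j=3 picked index 1: u0 ∈ [-57/572, 5/143)
j=4 picked index 2: u0 ∈ [-8/143, 67/572)
j=5 picked index 2: u0 ∈ [-21/143, 15/572)
j=6 picked index 3: u0 ∈ [-37/572, 29/572)
j=7 picked index 6: u0 ∈ [-3/143, 8/143)
j=8 picked index 7: u0 ∈ [-5/143, 6/143)
j=9 picked index 8: u0 ∈ [-7/143, 15/143)
j=10 picked index 8: u0 ∈ [-20/143, 2/143)
intersection: [0, 2/143)

0 2/143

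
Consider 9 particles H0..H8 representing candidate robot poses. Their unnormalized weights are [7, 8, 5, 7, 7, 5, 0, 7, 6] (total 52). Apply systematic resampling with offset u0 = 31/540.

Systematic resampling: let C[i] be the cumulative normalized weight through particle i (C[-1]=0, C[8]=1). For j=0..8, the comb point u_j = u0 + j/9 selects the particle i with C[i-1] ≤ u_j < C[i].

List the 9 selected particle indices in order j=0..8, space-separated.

0 1 1 3 3 4 5 7 8

C = [7/52, 15/52, 5/13, 27/52, 17/26, 3/4, 3/4, 23/26, 1]
j=0: u_0=31/540 ∈ [0, 7/52) → index 0
j=1: u_1=91/540 ∈ [7/52, 15/52) → index 1
j=2: u_2=151/540 ∈ [7/52, 15/52) → index 1
j=3: u_3=211/540 ∈ [5/13, 27/52) → index 3
j=4: u_4=271/540 ∈ [5/13, 27/52) → index 3
j=5: u_5=331/540 ∈ [27/52, 17/26) → index 4
j=6: u_6=391/540 ∈ [17/26, 3/4) → index 5
j=7: u_7=451/540 ∈ [3/4, 23/26) → index 7
j=8: u_8=511/540 ∈ [23/26, 1) → index 8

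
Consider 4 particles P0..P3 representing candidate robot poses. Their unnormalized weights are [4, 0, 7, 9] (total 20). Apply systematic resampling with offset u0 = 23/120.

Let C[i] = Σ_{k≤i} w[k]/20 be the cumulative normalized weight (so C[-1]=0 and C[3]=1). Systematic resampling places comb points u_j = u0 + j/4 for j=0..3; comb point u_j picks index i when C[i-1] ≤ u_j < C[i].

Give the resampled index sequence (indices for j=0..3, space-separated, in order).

C = [1/5, 1/5, 11/20, 1]
j=0: u_0=23/120 ∈ [0, 1/5) → index 0
j=1: u_1=53/120 ∈ [1/5, 11/20) → index 2
j=2: u_2=83/120 ∈ [11/20, 1) → index 3
j=3: u_3=113/120 ∈ [11/20, 1) → index 3

0 2 3 3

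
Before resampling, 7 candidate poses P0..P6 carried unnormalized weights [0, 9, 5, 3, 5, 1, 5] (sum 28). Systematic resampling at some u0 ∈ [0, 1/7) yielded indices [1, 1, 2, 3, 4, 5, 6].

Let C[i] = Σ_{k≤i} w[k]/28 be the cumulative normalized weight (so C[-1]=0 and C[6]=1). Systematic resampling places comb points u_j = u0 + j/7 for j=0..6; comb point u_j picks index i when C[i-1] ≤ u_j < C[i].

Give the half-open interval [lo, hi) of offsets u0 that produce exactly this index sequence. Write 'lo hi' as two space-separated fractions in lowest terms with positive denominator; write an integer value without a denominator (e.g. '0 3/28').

1/14 3/28

C = [0, 9/28, 1/2, 17/28, 11/14, 23/28, 1]
j=0 picked index 1: u0 ∈ [0, 9/28)
j=1 picked index 1: u0 ∈ [-1/7, 5/28)
j=2 picked index 2: u0 ∈ [1/28, 3/14)
j=3 picked index 3: u0 ∈ [1/14, 5/28)
j=4 picked index 4: u0 ∈ [1/28, 3/14)
j=5 picked index 5: u0 ∈ [1/14, 3/28)
j=6 picked index 6: u0 ∈ [-1/28, 1/7)
intersection: [1/14, 3/28)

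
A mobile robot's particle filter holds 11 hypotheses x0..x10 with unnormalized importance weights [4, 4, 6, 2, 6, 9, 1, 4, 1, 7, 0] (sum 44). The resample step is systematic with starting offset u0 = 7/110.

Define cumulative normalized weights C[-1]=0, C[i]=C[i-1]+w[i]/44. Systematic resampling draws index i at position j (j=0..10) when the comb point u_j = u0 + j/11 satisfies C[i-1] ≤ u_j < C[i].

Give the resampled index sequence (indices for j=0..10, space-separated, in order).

C = [1/11, 2/11, 7/22, 4/11, 1/2, 31/44, 8/11, 9/11, 37/44, 1, 1]
j=0: u_0=7/110 ∈ [0, 1/11) → index 0
j=1: u_1=17/110 ∈ [1/11, 2/11) → index 1
j=2: u_2=27/110 ∈ [2/11, 7/22) → index 2
j=3: u_3=37/110 ∈ [7/22, 4/11) → index 3
j=4: u_4=47/110 ∈ [4/11, 1/2) → index 4
j=5: u_5=57/110 ∈ [1/2, 31/44) → index 5
j=6: u_6=67/110 ∈ [1/2, 31/44) → index 5
j=7: u_7=7/10 ∈ [1/2, 31/44) → index 5
j=8: u_8=87/110 ∈ [8/11, 9/11) → index 7
j=9: u_9=97/110 ∈ [37/44, 1) → index 9
j=10: u_10=107/110 ∈ [37/44, 1) → index 9

0 1 2 3 4 5 5 5 7 9 9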